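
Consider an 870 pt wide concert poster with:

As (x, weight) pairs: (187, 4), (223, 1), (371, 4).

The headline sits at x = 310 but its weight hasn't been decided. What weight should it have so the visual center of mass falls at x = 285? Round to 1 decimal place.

Known weights sum to 4 + 1 + 4 = 9; their moment is 4·187 + 1·223 + 4·371 = 2455.
For the centroid to hit 285: (2455 + w·310) / (9 + w) = 285.
Rearranging, w·(310 − 285) = 285·9 − 2455 = 110, so w ≈ 110/25 = 4.40.

w ≈ 4.4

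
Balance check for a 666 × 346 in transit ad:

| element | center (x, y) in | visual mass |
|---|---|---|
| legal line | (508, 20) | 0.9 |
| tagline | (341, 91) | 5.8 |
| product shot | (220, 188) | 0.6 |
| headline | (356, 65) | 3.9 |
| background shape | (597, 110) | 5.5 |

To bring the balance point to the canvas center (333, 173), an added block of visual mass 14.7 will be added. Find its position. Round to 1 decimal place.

With the added block, Σw becomes 0.9 + 5.8 + 0.6 + 3.9 + 5.5 + 14.7 = 31.4.
x: target moment 31.4×333 = 10456.2; current 0.9·508 + 5.8·341 + 0.6·220 + 3.9·356 + 5.5·597 = 7238.9; the added block supplies 3217.3, so x = 3217.3/14.7 ≈ 218.86.
y: target moment 31.4×173 = 5432.2; current 0.9·20 + 5.8·91 + 0.6·188 + 3.9·65 + 5.5·110 = 1517.1; the added block supplies 3915.1, so y = 3915.1/14.7 ≈ 266.33.

(218.9, 266.3)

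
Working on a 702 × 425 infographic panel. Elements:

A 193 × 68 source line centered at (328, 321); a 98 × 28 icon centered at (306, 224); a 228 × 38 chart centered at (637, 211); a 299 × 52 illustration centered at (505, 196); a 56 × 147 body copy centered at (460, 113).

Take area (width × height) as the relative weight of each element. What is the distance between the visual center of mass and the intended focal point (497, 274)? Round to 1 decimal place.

Areas: source line 193·68 = 13124, icon 98·28 = 2744, chart 228·38 = 8664, illustration 299·52 = 15548, body copy 56·147 = 8232. Total weight = 48312.
x-moment: 13124·328 + 2744·306 + 8664·637 + 15548·505 + 8232·460 = 22301764; centroid 22301764/48312 ≈ 461.62.
y-moment: 13124·321 + 2744·224 + 8664·211 + 15548·196 + 8232·113 = 10633188; centroid 10633188/48312 ≈ 220.09.
Relative to (497, 274): Δ = (-35.38, -53.91); |Δ| = √(-35.38² + -53.91²) ≈ 64.48.

≈ 64.5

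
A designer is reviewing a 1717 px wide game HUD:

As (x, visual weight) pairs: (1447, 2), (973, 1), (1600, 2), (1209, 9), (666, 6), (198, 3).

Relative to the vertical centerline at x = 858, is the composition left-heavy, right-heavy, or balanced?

right-heavy

Σw = 2 + 1 + 2 + 9 + 6 + 3 = 23.
Σw·x = 22538; x̄ = 22538/23 ≈ 979.91.
Since 979.9 is right of 858, the composition reads right-heavy.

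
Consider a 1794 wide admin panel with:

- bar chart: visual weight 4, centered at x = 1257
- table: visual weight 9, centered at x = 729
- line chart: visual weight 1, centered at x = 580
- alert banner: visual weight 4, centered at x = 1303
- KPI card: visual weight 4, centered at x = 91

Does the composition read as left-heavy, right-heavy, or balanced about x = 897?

Total weight = 4 + 9 + 1 + 4 + 4 = 22.
Σw·x = 4·1257 + 9·729 + 1·580 + 4·1303 + 4·91 = 17745, so x̄ = 17745/22 ≈ 806.59.
Since 806.6 is left of 897, the composition reads left-heavy.

left-heavy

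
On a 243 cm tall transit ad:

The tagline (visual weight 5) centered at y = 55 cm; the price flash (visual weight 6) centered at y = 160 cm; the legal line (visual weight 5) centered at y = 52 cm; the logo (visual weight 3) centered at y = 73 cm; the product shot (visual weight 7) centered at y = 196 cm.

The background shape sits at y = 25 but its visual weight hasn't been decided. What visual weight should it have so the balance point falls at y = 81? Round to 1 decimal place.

w ≈ 17.5

Known weights sum to 5 + 6 + 5 + 3 + 7 = 26; their moment is 5·55 + 6·160 + 5·52 + 3·73 + 7·196 = 3086.
Set Σw·y/Σw = 81: (3086 + 25w) = 81·(26 + w).
Solving: w = (81·26 − 3086) / (25 − 81) = -980 / -56 ≈ 17.50.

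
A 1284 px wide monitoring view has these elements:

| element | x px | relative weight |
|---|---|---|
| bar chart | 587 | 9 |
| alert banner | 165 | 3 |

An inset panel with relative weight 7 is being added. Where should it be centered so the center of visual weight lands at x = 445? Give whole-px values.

After adding the inset panel, total weight = 9 + 3 + 7 = 19.
Along x: (5778 + 7·x) / 19 = 445 (existing moment 9·587 + 3·165 = 5778) ⇒ x = (8455 − 5778) / 7 ≈ 382.43.

x ≈ 382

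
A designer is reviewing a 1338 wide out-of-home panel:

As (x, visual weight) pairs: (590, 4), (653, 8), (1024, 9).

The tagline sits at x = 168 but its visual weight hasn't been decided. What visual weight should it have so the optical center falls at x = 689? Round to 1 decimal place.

w ≈ 4.5

Fixed elements: Σw = 4 + 8 + 9 = 21, Σw·x = 4·590 + 8·653 + 9·1024 = 16800.
Set Σw·x/Σw = 689: (16800 + 168w) = 689·(21 + w).
Rearranging, w·(168 − 689) = 689·21 − 16800 = -2331, so w ≈ -2331/-521 = 4.47.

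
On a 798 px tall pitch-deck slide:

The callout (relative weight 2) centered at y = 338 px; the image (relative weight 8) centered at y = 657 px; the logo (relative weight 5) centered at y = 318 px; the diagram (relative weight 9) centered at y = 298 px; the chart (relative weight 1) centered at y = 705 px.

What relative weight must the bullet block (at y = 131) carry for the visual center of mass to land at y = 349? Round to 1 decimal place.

w ≈ 10.0

Known weights sum to 2 + 8 + 5 + 9 + 1 = 25; their moment is 2·338 + 8·657 + 5·318 + 9·298 + 1·705 = 10909.
For the centroid to hit 349: (10909 + w·131) / (25 + w) = 349.
Rearranging, w·(131 − 349) = 349·25 − 10909 = -2184, so w ≈ -2184/-218 = 10.02.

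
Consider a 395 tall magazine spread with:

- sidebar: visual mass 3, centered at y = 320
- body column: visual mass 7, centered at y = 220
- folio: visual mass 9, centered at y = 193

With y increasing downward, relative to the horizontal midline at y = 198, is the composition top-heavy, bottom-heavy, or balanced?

Total weight = 3 + 7 + 9 = 19.
y: (3·320 + 7·220 + 9·193) / 19 = 4237 / 19 ≈ 223.00
223.0 vs midline 198 → bottom-heavy.

bottom-heavy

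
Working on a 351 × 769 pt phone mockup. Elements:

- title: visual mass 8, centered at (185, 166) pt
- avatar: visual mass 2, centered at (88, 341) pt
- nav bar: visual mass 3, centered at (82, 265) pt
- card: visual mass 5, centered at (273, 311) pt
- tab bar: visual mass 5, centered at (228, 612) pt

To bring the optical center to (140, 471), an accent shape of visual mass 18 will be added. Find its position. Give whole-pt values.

With the accent shape, Σw becomes 8 + 2 + 3 + 5 + 5 + 18 = 41.
Along x: (4407 + 18·x) / 41 = 140 (existing moment 8·185 + 2·88 + 3·82 + 5·273 + 5·228 = 4407) ⇒ x = (5740 − 4407) / 18 ≈ 74.06.
Along y: (7420 + 18·y) / 41 = 471 (existing moment 8·166 + 2·341 + 3·265 + 5·311 + 5·612 = 7420) ⇒ y = (19311 − 7420) / 18 ≈ 660.61.

(74, 661)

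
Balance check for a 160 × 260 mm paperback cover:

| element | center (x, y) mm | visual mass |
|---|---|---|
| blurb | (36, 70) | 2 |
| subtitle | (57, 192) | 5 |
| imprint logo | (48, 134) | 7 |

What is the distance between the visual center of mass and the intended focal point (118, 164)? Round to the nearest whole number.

Σw = 2 + 5 + 7 = 14.
x-moment: 2·36 + 5·57 + 7·48 = 693; centroid 693/14 ≈ 49.50.
y-moment: 2·70 + 5·192 + 7·134 = 2038; centroid 2038/14 ≈ 145.57.
Offset from (118, 164): Δx ≈ -68.50, Δy ≈ -18.43; distance = √(Δx² + Δy²) ≈ 70.94.

≈ 71 mm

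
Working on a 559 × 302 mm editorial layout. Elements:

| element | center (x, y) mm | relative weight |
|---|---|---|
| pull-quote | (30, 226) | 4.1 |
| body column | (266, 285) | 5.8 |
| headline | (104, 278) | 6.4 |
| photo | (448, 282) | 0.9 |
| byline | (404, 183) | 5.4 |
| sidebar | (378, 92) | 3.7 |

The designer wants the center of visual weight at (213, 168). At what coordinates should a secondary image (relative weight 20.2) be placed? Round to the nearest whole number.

(178, 93)

With the secondary image, Σw becomes 4.1 + 5.8 + 6.4 + 0.9 + 5.4 + 3.7 + 20.2 = 46.5.
x: need Σw·x = 46.5·213 = 9904.5. Existing = 4.1·30 + 5.8·266 + 6.4·104 + 0.9·448 + 5.4·404 + 3.7·378 = 6314.8. Remainder 3589.7 / 20.2 ≈ 177.71.
y: need Σw·y = 46.5·168 = 7812.0. Existing = 4.1·226 + 5.8·285 + 6.4·278 + 0.9·282 + 5.4·183 + 3.7·92 = 5941.2. Remainder 1870.8 / 20.2 ≈ 92.61.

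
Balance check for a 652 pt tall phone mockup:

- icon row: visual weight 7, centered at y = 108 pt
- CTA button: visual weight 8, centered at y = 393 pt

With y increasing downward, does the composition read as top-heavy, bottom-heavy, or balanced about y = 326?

Σw = 7 + 8 = 15.
y-moment: 7·108 + 8·393 = 3900; centroid 3900/15 ≈ 260.00.
260.0 lies above (smaller y than) the midline 326, so the layout is top-heavy.

top-heavy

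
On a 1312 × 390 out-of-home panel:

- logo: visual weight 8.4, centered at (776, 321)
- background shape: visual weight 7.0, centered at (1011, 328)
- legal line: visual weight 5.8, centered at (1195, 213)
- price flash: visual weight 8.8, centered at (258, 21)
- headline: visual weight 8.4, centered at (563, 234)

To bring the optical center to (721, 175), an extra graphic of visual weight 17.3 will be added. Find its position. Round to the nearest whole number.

After adding the extra graphic, total weight = 8.4 + 7.0 + 5.8 + 8.8 + 8.4 + 17.3 = 55.7.
Along x: (27526.0 + 17.3·x) / 55.7 = 721 (existing moment 8.4·776 + 7.0·1011 + 5.8·1195 + 8.8·258 + 8.4·563 = 27526.0) ⇒ x = (40159.7 − 27526.0) / 17.3 ≈ 730.27.
Along y: (8378.2 + 17.3·y) / 55.7 = 175 (existing moment 8.4·321 + 7.0·328 + 5.8·213 + 8.8·21 + 8.4·234 = 8378.2) ⇒ y = (9747.5 − 8378.2) / 17.3 ≈ 79.15.

(730, 79)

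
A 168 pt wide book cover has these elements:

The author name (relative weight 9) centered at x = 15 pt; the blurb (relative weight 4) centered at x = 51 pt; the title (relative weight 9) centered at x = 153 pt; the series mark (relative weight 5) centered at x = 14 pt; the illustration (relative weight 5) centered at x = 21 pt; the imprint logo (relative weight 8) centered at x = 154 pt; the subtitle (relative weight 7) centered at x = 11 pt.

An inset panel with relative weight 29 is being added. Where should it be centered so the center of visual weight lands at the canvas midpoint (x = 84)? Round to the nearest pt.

After adding the inset panel, total weight = 9 + 4 + 9 + 5 + 5 + 8 + 7 + 29 = 76.
x: target moment 76×84 = 6384; current 9·15 + 4·51 + 9·153 + 5·14 + 5·21 + 8·154 + 7·11 = 3200; the inset panel supplies 3184, so x = 3184/29 ≈ 109.79.

x ≈ 110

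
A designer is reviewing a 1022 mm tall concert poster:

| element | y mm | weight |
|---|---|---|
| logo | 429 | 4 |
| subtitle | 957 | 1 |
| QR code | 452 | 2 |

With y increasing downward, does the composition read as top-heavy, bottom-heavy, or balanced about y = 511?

balanced

Σw = 4 + 1 + 2 = 7.
Σw·y = 4·429 + 1·957 + 2·452 = 3577, so ȳ = 3577/7 ≈ 511.00.
511.00 = 511 exactly: balanced.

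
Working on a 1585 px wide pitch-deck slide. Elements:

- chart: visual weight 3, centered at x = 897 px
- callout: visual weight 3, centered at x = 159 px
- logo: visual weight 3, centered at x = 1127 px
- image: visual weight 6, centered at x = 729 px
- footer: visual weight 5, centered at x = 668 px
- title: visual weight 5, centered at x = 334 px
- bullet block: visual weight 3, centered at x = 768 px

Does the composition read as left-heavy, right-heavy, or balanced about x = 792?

left-heavy

Weights sum to 3 + 3 + 3 + 6 + 5 + 5 + 3 = 28.
Σw·x = 18237; x̄ = 18237/28 ≈ 651.32.
651.3 vs midline 792 → left-heavy.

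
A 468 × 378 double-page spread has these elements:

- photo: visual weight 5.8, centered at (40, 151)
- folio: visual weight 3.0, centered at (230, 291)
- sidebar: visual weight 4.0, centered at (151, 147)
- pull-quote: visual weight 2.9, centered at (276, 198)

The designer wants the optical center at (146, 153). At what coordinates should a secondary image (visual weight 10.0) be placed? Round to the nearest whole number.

(143, 102)

New total weight: (5.8 + 3.0 + 4.0 + 2.9) + 10.0 = 25.7.
x: target moment 25.7×146 = 3752.2; current 5.8·40 + 3.0·230 + 4.0·151 + 2.9·276 = 2326.4; the secondary image supplies 1425.8, so x = 1425.8/10.0 ≈ 142.58.
y: target moment 25.7×153 = 3932.1; current 5.8·151 + 3.0·291 + 4.0·147 + 2.9·198 = 2911.0; the secondary image supplies 1021.1, so y = 1021.1/10.0 ≈ 102.11.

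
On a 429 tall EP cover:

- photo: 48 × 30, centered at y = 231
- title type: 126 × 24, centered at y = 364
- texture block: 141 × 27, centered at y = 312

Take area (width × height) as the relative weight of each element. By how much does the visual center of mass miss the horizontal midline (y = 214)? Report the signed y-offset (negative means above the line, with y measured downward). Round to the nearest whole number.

Areas: photo 48·30 = 1440, title type 126·24 = 3024, texture block 141·27 = 3807. Total weight = 8271.
Σw·y = 1440·231 + 3024·364 + 3807·312 = 2621160, so ȳ = 2621160/8271 ≈ 316.91.
Against y = 214, that's 316.91 − 214 = 102.91.

≈ 103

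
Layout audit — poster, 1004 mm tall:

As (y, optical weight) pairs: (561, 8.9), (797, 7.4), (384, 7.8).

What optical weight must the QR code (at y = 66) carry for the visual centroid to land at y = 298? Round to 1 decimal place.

w ≈ 28.9

Known weights sum to 8.9 + 7.4 + 7.8 = 24.1; their moment is 8.9·561 + 7.4·797 + 7.8·384 = 13885.9.
Balance at y = 298 requires (13885.9 + w·66) / (24.1 + w) = 298.
Solving: w = (298·24.1 − 13885.9) / (66 − 298) = -6704.1 / -232 ≈ 28.90.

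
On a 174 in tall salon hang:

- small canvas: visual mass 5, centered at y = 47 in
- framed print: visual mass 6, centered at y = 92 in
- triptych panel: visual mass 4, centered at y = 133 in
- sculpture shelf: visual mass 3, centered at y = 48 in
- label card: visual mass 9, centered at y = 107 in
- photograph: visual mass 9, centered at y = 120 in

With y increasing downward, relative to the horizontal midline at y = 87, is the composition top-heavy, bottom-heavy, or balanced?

Total weight = 5 + 6 + 4 + 3 + 9 + 9 = 36.
y: moment 3506 / weight 36 ≈ 97.39
Since 97.4 is below (larger y than) 87, the composition reads bottom-heavy.

bottom-heavy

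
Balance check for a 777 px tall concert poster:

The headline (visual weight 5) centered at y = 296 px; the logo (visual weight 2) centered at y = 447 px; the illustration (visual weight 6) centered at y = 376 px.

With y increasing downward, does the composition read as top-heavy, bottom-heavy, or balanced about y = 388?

top-heavy

Weights sum to 5 + 2 + 6 = 13.
y-moment: 5·296 + 2·447 + 6·376 = 4630; centroid 4630/13 ≈ 356.15.
356.2 vs midline 388 → top-heavy.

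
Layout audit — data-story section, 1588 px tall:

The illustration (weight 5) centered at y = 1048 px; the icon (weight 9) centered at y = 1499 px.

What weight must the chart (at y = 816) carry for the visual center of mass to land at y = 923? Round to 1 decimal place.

Known weights sum to 5 + 9 = 14; their moment is 5·1048 + 9·1499 = 18731.
Balance at y = 923 requires (18731 + w·816) / (14 + w) = 923.
Rearranging, w·(816 − 923) = 923·14 − 18731 = -5809, so w ≈ -5809/-107 = 54.29.

w ≈ 54.3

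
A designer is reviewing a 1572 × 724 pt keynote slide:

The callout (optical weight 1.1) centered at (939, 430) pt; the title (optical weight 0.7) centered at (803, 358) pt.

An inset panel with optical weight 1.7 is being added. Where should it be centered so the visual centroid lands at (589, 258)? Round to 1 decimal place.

(274.4, 105.5)

With the inset panel, Σw becomes 1.1 + 0.7 + 1.7 = 3.5.
x: target moment 3.5×589 = 2061.5; current 1.1·939 + 0.7·803 = 1595.0; the inset panel supplies 466.5, so x = 466.5/1.7 ≈ 274.41.
y: target moment 3.5×258 = 903.0; current 1.1·430 + 0.7·358 = 723.6; the inset panel supplies 179.4, so y = 179.4/1.7 ≈ 105.53.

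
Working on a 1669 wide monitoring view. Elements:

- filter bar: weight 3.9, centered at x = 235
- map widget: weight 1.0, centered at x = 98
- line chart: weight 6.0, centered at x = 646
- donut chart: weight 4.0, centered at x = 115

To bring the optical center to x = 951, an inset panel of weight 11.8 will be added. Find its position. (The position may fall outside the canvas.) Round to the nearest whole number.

x ≈ 1698

With the inset panel, Σw becomes 3.9 + 1.0 + 6.0 + 4.0 + 11.8 = 26.7.
Along x: (5350.5 + 11.8·x) / 26.7 = 951 (existing moment 3.9·235 + 1.0·98 + 6.0·646 + 4.0·115 = 5350.5) ⇒ x = (25391.7 − 5350.5) / 11.8 ≈ 1698.41.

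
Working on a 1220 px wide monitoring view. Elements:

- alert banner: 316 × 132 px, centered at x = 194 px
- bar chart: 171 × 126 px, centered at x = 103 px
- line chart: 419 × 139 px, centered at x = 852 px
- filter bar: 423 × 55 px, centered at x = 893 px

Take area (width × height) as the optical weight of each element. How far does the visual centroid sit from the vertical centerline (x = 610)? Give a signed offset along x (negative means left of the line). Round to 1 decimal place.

Areas: alert banner 316·132 = 41712, bar chart 171·126 = 21546, line chart 419·139 = 58241, filter bar 423·55 = 23265. Total weight = 144764.
x-moment: 41712·194 + 21546·103 + 58241·852 + 23265·893 = 80708343; centroid 80708343/144764 ≈ 557.52.
Offset from x = 610: 557.52 − 610 ≈ -52.48.

≈ -52.5 px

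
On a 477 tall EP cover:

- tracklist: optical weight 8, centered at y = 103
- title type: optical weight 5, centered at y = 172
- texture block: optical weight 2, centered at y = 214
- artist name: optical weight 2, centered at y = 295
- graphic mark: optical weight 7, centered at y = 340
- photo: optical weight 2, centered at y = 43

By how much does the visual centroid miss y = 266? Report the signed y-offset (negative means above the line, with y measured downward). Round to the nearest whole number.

Total weight = 8 + 5 + 2 + 2 + 7 + 2 = 26.
Σw·y = 5168; ȳ = 5168/26 ≈ 198.77.
Against y = 266, that's 198.77 − 266 = -67.23.

≈ -67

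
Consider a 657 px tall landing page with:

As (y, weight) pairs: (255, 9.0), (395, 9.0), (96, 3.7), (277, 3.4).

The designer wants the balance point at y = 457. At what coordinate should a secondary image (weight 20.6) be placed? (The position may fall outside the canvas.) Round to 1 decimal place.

y ≈ 666.9

New total weight: (9.0 + 9.0 + 3.7 + 3.4) + 20.6 = 45.7.
y: target moment 45.7×457 = 20884.9; current 9.0·255 + 9.0·395 + 3.7·96 + 3.4·277 = 7147.0; the secondary image supplies 13737.9, so y = 13737.9/20.6 ≈ 666.89.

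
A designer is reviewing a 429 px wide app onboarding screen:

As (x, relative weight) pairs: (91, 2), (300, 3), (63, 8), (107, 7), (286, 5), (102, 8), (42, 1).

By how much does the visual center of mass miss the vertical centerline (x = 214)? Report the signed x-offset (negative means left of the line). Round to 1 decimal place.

Σw = 2 + 3 + 8 + 7 + 5 + 8 + 1 = 34.
x: moment 4623 / weight 34 ≈ 135.97
Offset from x = 214: 135.97 − 214 ≈ -78.03.

≈ -78.0 px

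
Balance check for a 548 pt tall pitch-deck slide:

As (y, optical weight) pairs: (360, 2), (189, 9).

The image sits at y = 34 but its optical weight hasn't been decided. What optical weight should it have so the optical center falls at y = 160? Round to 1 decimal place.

w ≈ 5.2

Known weights sum to 2 + 9 = 11; their moment is 2·360 + 9·189 = 2421.
Set Σw·y/Σw = 160: (2421 + 34w) = 160·(11 + w).
Solving: w = (160·11 − 2421) / (34 − 160) = -661 / -126 ≈ 5.25.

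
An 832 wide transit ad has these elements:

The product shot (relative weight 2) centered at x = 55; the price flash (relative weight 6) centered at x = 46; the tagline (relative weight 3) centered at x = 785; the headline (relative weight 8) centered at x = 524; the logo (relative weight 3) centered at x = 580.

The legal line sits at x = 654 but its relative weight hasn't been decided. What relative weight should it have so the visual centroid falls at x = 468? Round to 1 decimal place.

Existing Σw = 22 (2 + 6 + 3 + 8 + 3); existing moment 2·55 + 6·46 + 3·785 + 8·524 + 3·580 = 8673.
For the centroid to hit 468: (8673 + w·654) / (22 + w) = 468.
So w = (468·22 − 8673)/(654 − 468) = 1623/186 ≈ 8.73.

w ≈ 8.7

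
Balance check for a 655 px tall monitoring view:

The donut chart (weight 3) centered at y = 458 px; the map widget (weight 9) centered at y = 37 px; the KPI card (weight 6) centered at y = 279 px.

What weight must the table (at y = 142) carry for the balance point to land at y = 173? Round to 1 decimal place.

Existing Σw = 18 (3 + 9 + 6); existing moment 3·458 + 9·37 + 6·279 = 3381.
Balance at y = 173 requires (3381 + w·142) / (18 + w) = 173.
Rearranging, w·(142 − 173) = 173·18 − 3381 = -267, so w ≈ -267/-31 = 8.61.

w ≈ 8.6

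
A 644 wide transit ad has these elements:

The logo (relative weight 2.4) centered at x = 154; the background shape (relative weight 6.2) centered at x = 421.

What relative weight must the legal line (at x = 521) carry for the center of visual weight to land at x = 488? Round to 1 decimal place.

Known weights sum to 2.4 + 6.2 = 8.6; their moment is 2.4·154 + 6.2·421 = 2979.8.
Set Σw·x/Σw = 488: (2979.8 + 521w) = 488·(8.6 + w).
Rearranging, w·(521 − 488) = 488·8.6 − 2979.8 = 1217.0, so w ≈ 1217.0/33 = 36.88.

w ≈ 36.9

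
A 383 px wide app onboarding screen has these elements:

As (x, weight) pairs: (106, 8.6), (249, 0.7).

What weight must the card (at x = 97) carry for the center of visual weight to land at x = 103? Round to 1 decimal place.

Known weights sum to 8.6 + 0.7 = 9.3; their moment is 8.6·106 + 0.7·249 = 1085.9.
For the centroid to hit 103: (1085.9 + w·97) / (9.3 + w) = 103.
So w = (103·9.3 − 1085.9)/(97 − 103) = -128.0/-6 ≈ 21.33.

w ≈ 21.3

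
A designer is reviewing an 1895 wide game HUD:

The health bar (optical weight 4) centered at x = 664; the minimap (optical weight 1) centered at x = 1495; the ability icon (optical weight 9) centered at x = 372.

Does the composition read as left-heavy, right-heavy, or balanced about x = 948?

Σw = 4 + 1 + 9 = 14.
x: (4·664 + 1·1495 + 9·372) / 14 = 7499 / 14 ≈ 535.64
Since 535.6 is left of 948, the composition reads left-heavy.

left-heavy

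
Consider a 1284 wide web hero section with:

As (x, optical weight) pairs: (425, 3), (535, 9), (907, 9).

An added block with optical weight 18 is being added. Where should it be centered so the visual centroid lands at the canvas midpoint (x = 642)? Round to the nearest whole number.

x ≈ 599

With the added block, Σw becomes 3 + 9 + 9 + 18 = 39.
Along x: (14253 + 18·x) / 39 = 642 (existing moment 3·425 + 9·535 + 9·907 = 14253) ⇒ x = (25038 − 14253) / 18 ≈ 599.17.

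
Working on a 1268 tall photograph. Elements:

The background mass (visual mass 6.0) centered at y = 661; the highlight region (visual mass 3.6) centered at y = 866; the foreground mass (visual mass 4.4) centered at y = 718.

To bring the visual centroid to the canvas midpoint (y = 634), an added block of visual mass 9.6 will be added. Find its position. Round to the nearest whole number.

y ≈ 492

With the added block, Σw becomes 6.0 + 3.6 + 4.4 + 9.6 = 23.6.
y: need Σw·y = 23.6·634 = 14962.4. Existing = 6.0·661 + 3.6·866 + 4.4·718 = 10242.8. Remainder 4719.6 / 9.6 ≈ 491.63.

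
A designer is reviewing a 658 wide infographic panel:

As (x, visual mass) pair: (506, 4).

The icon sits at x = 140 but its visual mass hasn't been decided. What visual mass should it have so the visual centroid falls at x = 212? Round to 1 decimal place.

w ≈ 16.3

Known: weight 4 with moment 4·506 = 2024.
Balance at x = 212 requires (2024 + w·140) / (4 + w) = 212.
So w = (212·4 − 2024)/(140 − 212) = -1176/-72 ≈ 16.33.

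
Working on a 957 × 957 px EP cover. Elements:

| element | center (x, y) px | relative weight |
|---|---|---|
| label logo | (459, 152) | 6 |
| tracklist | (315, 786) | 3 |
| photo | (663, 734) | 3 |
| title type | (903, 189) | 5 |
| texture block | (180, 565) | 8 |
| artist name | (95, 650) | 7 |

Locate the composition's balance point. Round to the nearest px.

Weights sum to 6 + 3 + 3 + 5 + 8 + 7 = 32.
x: (6·459 + 3·315 + 3·663 + 5·903 + 8·180 + 7·95) / 32 = 12308 / 32 ≈ 384.62
y: (6·152 + 3·786 + 3·734 + 5·189 + 8·565 + 7·650) / 32 = 15487 / 32 ≈ 483.97

(385, 484)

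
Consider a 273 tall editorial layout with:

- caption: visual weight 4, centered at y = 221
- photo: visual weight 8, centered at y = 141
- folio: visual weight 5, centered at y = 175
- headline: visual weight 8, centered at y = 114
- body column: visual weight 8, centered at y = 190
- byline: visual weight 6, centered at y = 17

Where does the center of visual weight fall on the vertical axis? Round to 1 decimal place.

y ≈ 139.0

Weights sum to 4 + 8 + 5 + 8 + 8 + 6 = 39.
Σw·y = 5421; ȳ = 5421/39 ≈ 139.00.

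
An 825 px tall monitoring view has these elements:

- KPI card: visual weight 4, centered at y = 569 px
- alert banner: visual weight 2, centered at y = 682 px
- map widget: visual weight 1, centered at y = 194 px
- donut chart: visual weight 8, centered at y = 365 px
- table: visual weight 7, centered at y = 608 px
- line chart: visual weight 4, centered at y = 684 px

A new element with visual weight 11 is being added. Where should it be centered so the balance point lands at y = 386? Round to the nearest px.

y ≈ 49

New total weight: (4 + 2 + 1 + 8 + 7 + 4) + 11 = 37.
Along y: (13746 + 11·y) / 37 = 386 (existing moment 4·569 + 2·682 + 1·194 + 8·365 + 7·608 + 4·684 = 13746) ⇒ y = (14282 − 13746) / 11 ≈ 48.73.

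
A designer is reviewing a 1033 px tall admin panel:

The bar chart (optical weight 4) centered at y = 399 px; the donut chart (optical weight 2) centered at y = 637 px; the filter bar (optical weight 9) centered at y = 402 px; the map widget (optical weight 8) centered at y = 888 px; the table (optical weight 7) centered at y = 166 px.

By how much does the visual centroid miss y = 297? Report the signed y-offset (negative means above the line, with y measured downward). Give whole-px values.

Total weight = 4 + 2 + 9 + 8 + 7 = 30.
Σw·y = 4·399 + 2·637 + 9·402 + 8·888 + 7·166 = 14754, so ȳ = 14754/30 ≈ 491.80.
Against y = 297, that's 491.80 − 297 = 194.80.

≈ 195 px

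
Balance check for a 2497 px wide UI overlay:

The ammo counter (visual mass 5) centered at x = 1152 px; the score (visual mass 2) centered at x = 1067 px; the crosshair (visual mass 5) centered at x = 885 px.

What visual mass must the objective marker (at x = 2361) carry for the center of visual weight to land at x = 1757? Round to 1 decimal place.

Existing Σw = 12 (5 + 2 + 5); existing moment 5·1152 + 2·1067 + 5·885 = 12319.
Set Σw·x/Σw = 1757: (12319 + 2361w) = 1757·(12 + w).
Solving: w = (1757·12 − 12319) / (2361 − 1757) = 8765 / 604 ≈ 14.51.

w ≈ 14.5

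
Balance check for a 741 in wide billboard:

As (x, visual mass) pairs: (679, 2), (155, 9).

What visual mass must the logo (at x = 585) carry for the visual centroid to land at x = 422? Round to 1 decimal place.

w ≈ 11.6

Existing Σw = 11 (2 + 9); existing moment 2·679 + 9·155 = 2753.
Balance at x = 422 requires (2753 + w·585) / (11 + w) = 422.
So w = (422·11 − 2753)/(585 − 422) = 1889/163 ≈ 11.59.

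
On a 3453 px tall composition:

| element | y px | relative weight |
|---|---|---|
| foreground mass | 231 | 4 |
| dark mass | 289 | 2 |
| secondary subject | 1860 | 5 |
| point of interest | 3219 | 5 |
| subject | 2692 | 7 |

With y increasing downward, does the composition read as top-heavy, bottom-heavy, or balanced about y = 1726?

Weights sum to 4 + 2 + 5 + 5 + 7 = 23.
Σw·y = 4·231 + 2·289 + 5·1860 + 5·3219 + 7·2692 = 45741, so ȳ = 45741/23 ≈ 1988.74.
1988.7 vs midline 1726 → bottom-heavy.

bottom-heavy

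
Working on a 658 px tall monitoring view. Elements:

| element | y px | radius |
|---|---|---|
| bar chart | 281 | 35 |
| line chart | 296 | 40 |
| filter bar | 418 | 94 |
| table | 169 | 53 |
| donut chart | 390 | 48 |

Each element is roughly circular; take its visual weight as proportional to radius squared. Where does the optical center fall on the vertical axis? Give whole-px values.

y ≈ 351

r² weights: bar chart 35² = 1225, line chart 40² = 1600, filter bar 94² = 8836, table 53² = 2809, donut chart 48² = 2304. Total = 16774.
Σw·y = 1225·281 + 1600·296 + 8836·418 + 2809·169 + 2304·390 = 5884554, so ȳ = 5884554/16774 ≈ 350.81.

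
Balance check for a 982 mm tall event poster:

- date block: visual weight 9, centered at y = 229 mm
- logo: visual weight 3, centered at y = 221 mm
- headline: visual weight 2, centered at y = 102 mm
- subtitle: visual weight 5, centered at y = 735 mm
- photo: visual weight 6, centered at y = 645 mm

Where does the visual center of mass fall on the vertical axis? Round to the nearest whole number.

y ≈ 419

Total weight = 9 + 3 + 2 + 5 + 6 = 25.
Σw·y = 9·229 + 3·221 + 2·102 + 5·735 + 6·645 = 10473, so ȳ = 10473/25 ≈ 418.92.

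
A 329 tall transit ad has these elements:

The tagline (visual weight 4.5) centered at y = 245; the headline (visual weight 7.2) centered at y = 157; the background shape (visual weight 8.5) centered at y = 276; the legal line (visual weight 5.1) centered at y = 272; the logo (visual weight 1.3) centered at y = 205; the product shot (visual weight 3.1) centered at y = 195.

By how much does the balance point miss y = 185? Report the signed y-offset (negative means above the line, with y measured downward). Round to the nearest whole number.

≈ 45

Weights sum to 4.5 + 7.2 + 8.5 + 5.1 + 1.3 + 3.1 = 29.7.
Σw·y = 6837.1; ȳ = 6837.1/29.7 ≈ 230.21.
Difference: 230.21 − 185 ≈ 45.21.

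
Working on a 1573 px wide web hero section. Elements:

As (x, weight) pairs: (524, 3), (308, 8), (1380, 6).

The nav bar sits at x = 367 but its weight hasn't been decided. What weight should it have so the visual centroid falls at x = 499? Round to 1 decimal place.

Known weights sum to 3 + 8 + 6 = 17; their moment is 3·524 + 8·308 + 6·1380 = 12316.
For the centroid to hit 499: (12316 + w·367) / (17 + w) = 499.
Solving: w = (499·17 − 12316) / (367 − 499) = -3833 / -132 ≈ 29.04.

w ≈ 29.0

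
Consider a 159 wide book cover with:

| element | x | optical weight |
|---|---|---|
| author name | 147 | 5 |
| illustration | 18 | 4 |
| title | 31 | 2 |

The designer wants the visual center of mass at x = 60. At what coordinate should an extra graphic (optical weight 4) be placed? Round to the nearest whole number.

With the extra graphic, Σw becomes 5 + 4 + 2 + 4 = 15.
Along x: (869 + 4·x) / 15 = 60 (existing moment 5·147 + 4·18 + 2·31 = 869) ⇒ x = (900 − 869) / 4 ≈ 7.75.

x ≈ 8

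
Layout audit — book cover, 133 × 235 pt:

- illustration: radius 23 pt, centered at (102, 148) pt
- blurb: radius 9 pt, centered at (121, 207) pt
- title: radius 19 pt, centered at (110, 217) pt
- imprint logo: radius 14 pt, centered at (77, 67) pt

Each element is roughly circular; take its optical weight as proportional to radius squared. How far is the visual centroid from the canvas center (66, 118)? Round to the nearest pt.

≈ 55 pt

Weights ∝ r²: illustration 23² = 529, blurb 9² = 81, title 19² = 361, imprint logo 14² = 196; Σw = 1167.
x-moment: 529·102 + 81·121 + 361·110 + 196·77 = 118561; centroid 118561/1167 ≈ 101.59.
y-moment: 529·148 + 81·207 + 361·217 + 196·67 = 186528; centroid 186528/1167 ≈ 159.84.
Offset from (66, 118): Δx ≈ 35.59, Δy ≈ 41.84; distance = √(Δx² + Δy²) ≈ 54.93.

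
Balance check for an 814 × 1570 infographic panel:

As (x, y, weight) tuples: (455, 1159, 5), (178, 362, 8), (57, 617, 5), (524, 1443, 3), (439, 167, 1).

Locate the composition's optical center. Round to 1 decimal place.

(272.5, 739.6)

Weights sum to 5 + 8 + 5 + 3 + 1 = 22.
x: (5·455 + 8·178 + 5·57 + 3·524 + 1·439) / 22 = 5995 / 22 ≈ 272.50
y: (5·1159 + 8·362 + 5·617 + 3·1443 + 1·167) / 22 = 16272 / 22 ≈ 739.64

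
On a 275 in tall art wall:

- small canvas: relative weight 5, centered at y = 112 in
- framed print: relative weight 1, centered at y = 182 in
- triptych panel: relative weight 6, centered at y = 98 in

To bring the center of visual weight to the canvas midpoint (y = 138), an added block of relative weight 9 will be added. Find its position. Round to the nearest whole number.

With the added block, Σw becomes 5 + 1 + 6 + 9 = 21.
y: target moment 21×138 = 2898; current 5·112 + 1·182 + 6·98 = 1330; the added block supplies 1568, so y = 1568/9 ≈ 174.22.

y ≈ 174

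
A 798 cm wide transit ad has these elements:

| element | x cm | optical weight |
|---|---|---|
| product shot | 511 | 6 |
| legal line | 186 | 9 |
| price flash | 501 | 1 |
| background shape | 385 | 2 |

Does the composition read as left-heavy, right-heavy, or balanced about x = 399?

Σw = 6 + 9 + 1 + 2 = 18.
x-moment: 6·511 + 9·186 + 1·501 + 2·385 = 6011; centroid 6011/18 ≈ 333.94.
Since 333.9 is left of 399, the composition reads left-heavy.

left-heavy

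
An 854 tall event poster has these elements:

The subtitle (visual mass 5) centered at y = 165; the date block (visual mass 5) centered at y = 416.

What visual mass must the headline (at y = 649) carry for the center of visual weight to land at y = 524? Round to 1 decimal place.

Fixed elements: Σw = 5 + 5 = 10, Σw·y = 5·165 + 5·416 = 2905.
For the centroid to hit 524: (2905 + w·649) / (10 + w) = 524.
Rearranging, w·(649 − 524) = 524·10 − 2905 = 2335, so w ≈ 2335/125 = 18.68.

w ≈ 18.7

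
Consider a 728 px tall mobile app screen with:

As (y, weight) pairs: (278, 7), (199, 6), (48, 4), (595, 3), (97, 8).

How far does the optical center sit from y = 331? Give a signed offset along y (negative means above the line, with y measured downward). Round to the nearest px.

≈ -121 px

Weights sum to 7 + 6 + 4 + 3 + 8 = 28.
y: (7·278 + 6·199 + 4·48 + 3·595 + 8·97) / 28 = 5893 / 28 ≈ 210.46
Against y = 331, that's 210.46 − 331 = -120.54.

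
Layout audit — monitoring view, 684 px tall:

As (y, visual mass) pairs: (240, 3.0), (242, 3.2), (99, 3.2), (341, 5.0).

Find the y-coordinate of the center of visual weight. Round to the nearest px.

Weights sum to 3.0 + 3.2 + 3.2 + 5.0 = 14.4.
y: (3.0·240 + 3.2·242 + 3.2·99 + 5.0·341) / 14.4 = 3516.2 / 14.4 ≈ 244.18

y ≈ 244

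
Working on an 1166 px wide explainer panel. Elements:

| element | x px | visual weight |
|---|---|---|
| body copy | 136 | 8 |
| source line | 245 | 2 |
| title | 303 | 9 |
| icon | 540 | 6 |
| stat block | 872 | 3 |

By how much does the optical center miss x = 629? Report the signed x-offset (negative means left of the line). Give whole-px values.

Weights sum to 8 + 2 + 9 + 6 + 3 = 28.
Σw·x = 8·136 + 2·245 + 9·303 + 6·540 + 3·872 = 10161, so x̄ = 10161/28 ≈ 362.89.
Against x = 629, that's 362.89 − 629 = -266.11.

≈ -266 px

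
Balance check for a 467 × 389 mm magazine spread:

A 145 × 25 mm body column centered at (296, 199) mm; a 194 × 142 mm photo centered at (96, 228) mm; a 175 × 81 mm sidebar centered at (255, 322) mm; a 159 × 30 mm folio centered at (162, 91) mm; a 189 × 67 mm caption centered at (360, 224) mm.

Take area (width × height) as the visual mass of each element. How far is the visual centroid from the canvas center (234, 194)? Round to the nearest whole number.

≈ 53 mm

Areas → weights: body column 145·25 = 3625, photo 194·142 = 27548, sidebar 175·81 = 14175, folio 159·30 = 4770, caption 189·67 = 12663; Σw = 62781.
Σw·x = 3625·296 + 27548·96 + 14175·255 + 4770·162 + 12663·360 = 12663653, so x̄ = 12663653/62781 ≈ 201.71.
Σw·y = 3625·199 + 27548·228 + 14175·322 + 4770·91 + 12663·224 = 14837251, so ȳ = 14837251/62781 ≈ 236.33.
From (234, 194): dx = -32.29, dy = 42.33, so the distance is √(dx²+dy²) ≈ 53.24.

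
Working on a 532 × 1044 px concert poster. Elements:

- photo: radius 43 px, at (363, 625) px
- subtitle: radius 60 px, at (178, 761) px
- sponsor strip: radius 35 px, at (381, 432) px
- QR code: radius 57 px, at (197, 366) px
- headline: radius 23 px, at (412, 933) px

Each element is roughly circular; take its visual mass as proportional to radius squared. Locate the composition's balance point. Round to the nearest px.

r² weights: photo 43² = 1849, subtitle 60² = 3600, sponsor strip 35² = 1225, QR code 57² = 3249, headline 23² = 529. Total = 10452.
x-moment: 1849·363 + 3600·178 + 1225·381 + 3249·197 + 529·412 = 2636713; centroid 2636713/10452 ≈ 252.27.
y-moment: 1849·625 + 3600·761 + 1225·432 + 3249·366 + 529·933 = 6107116; centroid 6107116/10452 ≈ 584.30.

(252, 584)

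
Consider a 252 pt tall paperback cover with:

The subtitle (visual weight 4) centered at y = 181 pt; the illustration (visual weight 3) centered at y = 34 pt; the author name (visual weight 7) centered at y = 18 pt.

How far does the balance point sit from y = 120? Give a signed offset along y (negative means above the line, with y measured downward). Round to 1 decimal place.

≈ -52.0 pt

Total weight = 4 + 3 + 7 = 14.
y-moment: 4·181 + 3·34 + 7·18 = 952; centroid 952/14 ≈ 68.00.
Against y = 120, that's 68.00 − 120 = -52.00.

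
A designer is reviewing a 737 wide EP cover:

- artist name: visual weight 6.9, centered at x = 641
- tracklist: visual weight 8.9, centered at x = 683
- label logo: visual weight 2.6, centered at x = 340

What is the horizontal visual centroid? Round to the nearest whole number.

Weights sum to 6.9 + 8.9 + 2.6 = 18.4.
x-moment: 6.9·641 + 8.9·683 + 2.6·340 = 11385.6; centroid 11385.6/18.4 ≈ 618.78.

x ≈ 619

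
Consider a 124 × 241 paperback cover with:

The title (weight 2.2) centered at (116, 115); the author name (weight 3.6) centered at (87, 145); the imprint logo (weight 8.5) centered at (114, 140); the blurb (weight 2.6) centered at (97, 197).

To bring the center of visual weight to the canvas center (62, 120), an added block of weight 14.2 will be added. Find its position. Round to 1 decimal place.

With the added block, Σw becomes 2.2 + 3.6 + 8.5 + 2.6 + 14.2 = 31.1.
x: need Σw·x = 31.1·62 = 1928.2. Existing = 2.2·116 + 3.6·87 + 8.5·114 + 2.6·97 = 1789.6. Remainder 138.6 / 14.2 ≈ 9.76.
y: need Σw·y = 31.1·120 = 3732.0. Existing = 2.2·115 + 3.6·145 + 8.5·140 + 2.6·197 = 2477.2. Remainder 1254.8 / 14.2 ≈ 88.37.

(9.8, 88.4)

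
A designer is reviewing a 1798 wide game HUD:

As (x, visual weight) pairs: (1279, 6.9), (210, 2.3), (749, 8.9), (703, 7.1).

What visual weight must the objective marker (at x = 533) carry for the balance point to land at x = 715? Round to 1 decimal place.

w ≈ 16.2

Existing Σw = 25.2 (6.9 + 2.3 + 8.9 + 7.1); existing moment 6.9·1279 + 2.3·210 + 8.9·749 + 7.1·703 = 20965.5.
Set Σw·x/Σw = 715: (20965.5 + 533w) = 715·(25.2 + w).
Solving: w = (715·25.2 − 20965.5) / (533 − 715) = -2947.5 / -182 ≈ 16.20.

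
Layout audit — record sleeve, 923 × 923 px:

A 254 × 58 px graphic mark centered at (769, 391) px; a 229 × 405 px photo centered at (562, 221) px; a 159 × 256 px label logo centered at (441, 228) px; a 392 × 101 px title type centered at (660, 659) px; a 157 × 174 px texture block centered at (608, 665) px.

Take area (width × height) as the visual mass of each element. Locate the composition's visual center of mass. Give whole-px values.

Areas: graphic mark 254·58 = 14732, photo 229·405 = 92745, label logo 159·256 = 40704, title type 392·101 = 39592, texture block 157·174 = 27318. Total weight = 215091.
x-moment: 14732·769 + 92745·562 + 40704·441 + 39592·660 + 27318·608 = 124142126; centroid 124142126/215091 ≈ 577.16.
y-moment: 14732·391 + 92745·221 + 40704·228 + 39592·659 + 27318·665 = 79794967; centroid 79794967/215091 ≈ 370.98.

(577, 371)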